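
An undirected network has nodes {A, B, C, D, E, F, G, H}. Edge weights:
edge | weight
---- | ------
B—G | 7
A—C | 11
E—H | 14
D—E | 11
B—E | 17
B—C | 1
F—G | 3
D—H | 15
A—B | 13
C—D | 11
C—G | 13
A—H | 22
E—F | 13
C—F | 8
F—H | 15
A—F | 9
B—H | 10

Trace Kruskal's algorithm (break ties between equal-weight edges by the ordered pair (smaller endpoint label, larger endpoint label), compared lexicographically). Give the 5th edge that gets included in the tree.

Kruskal's algorithm — process edges by increasing weight (ties by edge label):
B—C (1): add — endpoints in different components.
F—G (3): add — endpoints in different components.
B—G (7): add — endpoints in different components.
C—F (8): skip — C and F already connected.
A—F (9): add — endpoints in different components.
B—H (10): add — endpoints in different components.
A—C (11): skip — A and C already connected.
C—D (11): add — endpoints in different components.
D—E (11): add — endpoints in different components.
The 5th edge added is B—H.

B-H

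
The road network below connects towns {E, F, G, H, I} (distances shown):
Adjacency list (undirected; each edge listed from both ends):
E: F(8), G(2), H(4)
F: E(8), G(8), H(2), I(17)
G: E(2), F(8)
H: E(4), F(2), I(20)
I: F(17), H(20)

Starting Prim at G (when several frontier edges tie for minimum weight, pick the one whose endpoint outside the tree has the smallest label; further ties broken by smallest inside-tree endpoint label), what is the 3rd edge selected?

Grow the tree from G using Prim:
Step 1: frontier [E-G 2, F-G 8] → take E-G (2); add E.
Step 2: frontier [E-H 4, E-F 8, F-G 8] → take E-H (4); add H.
Step 3: frontier [E-F 8, F-G 8, F-H 2, H-I 20] → take F-H (2); add F.
Step 4: frontier [F-I 17, H-I 20] → take F-I (17); add I.
The 3rd edge added is F-H.

F-H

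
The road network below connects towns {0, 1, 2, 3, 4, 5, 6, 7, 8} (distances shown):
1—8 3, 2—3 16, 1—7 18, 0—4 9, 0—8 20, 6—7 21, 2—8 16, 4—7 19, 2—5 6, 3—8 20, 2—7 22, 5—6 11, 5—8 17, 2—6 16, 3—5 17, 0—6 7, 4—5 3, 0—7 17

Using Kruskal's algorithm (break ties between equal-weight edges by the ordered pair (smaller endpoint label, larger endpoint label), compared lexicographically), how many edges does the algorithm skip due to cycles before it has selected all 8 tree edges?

Kruskal's algorithm — process edges by increasing weight (ties by edge label):
1—8 (3): add — endpoints in different components.
4—5 (3): add — endpoints in different components.
2—5 (6): add — endpoints in different components.
0—6 (7): add — endpoints in different components.
0—4 (9): add — endpoints in different components.
5—6 (11): skip — 5 and 6 already connected.
2—3 (16): add — endpoints in different components.
2—6 (16): skip — 2 and 6 already connected.
2—8 (16): add — endpoints in different components.
0—7 (17): add — endpoints in different components.
Edges rejected before the tree was complete: 2.

2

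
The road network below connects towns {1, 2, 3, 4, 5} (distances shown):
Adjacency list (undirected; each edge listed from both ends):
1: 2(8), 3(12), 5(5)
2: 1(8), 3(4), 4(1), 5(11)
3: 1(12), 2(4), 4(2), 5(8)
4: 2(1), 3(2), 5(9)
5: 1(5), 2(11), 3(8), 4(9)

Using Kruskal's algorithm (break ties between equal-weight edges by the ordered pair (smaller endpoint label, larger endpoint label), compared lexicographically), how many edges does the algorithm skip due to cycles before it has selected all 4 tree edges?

Kruskal: consider edges lightest-first.
2–4 (1): add — endpoints in different components.
3–4 (2): add — endpoints in different components.
2–3 (4): skip — 2 and 3 already connected.
1–5 (5): add — endpoints in different components.
1–2 (8): add — endpoints in different components.
Edges rejected before the tree was complete: 1.

1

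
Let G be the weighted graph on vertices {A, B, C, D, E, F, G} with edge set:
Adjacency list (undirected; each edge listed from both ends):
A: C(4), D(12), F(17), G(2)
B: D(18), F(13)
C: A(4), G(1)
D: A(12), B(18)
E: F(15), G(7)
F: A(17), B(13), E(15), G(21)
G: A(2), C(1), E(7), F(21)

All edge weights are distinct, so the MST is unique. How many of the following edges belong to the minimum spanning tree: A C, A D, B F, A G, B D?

Sort edges by weight, then run Kruskal:
C G (1): add — endpoints in different components.
A G (2): add — endpoints in different components.
A C (4): skip — A and C already connected.
E G (7): add — endpoints in different components.
A D (12): add — endpoints in different components.
B F (13): add — endpoints in different components.
E F (15): add — endpoints in different components.
MST edge set: {C G, A G, E G, A D, B F, E F}.
Of the listed edges, {A D, B F, A G} are in the MST → 3.

3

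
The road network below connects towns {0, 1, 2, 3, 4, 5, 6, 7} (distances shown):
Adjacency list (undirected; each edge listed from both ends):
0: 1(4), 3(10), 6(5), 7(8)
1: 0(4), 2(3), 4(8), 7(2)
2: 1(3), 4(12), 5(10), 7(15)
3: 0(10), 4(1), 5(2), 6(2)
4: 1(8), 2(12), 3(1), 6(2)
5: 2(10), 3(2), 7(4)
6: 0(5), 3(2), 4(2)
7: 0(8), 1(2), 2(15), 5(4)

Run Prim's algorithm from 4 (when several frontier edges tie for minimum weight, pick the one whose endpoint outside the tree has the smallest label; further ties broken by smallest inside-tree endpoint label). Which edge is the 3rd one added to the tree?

Grow the tree from 4 using Prim:
Step 1: cheapest edge leaving the tree is 3-4 (1); add 3.
Step 2: cheapest edge leaving the tree is 3-5 (2); add 5.
Step 3: cheapest edge leaving the tree is 3-6 (2); add 6.
Step 4: cheapest edge leaving the tree is 5-7 (4); add 7.
Step 5: cheapest edge leaving the tree is 1-7 (2); add 1.
Step 6: cheapest edge leaving the tree is 1-2 (3); add 2.
Step 7: cheapest edge leaving the tree is 0-1 (4); add 0.
The 3rd edge added is 3-6.

3-6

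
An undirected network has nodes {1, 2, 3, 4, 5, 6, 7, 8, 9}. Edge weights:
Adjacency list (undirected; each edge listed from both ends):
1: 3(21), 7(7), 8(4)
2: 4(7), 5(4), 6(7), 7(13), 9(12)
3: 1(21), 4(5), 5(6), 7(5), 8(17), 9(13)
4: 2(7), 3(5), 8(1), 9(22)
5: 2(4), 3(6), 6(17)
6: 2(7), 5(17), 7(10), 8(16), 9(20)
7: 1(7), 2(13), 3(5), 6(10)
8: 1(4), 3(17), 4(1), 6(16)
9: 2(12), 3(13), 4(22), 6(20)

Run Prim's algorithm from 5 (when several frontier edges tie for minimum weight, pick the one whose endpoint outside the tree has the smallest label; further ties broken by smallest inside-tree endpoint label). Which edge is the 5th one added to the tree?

Prim, starting at 5.
Step 1: cheapest edge leaving the tree is 2–5 (4); add 2.
Step 2: cheapest edge leaving the tree is 3–5 (6); add 3.
Step 3: cheapest edge leaving the tree is 3–4 (5); add 4.
Step 4: cheapest edge leaving the tree is 4–8 (1); add 8.
Step 5: cheapest edge leaving the tree is 1–8 (4); add 1.
Step 6: cheapest edge leaving the tree is 3–7 (5); add 7.
Step 7: cheapest edge leaving the tree is 2–6 (7); add 6.
Step 8: cheapest edge leaving the tree is 2–9 (12); add 9.
The 5th edge added is 1–8.

1-8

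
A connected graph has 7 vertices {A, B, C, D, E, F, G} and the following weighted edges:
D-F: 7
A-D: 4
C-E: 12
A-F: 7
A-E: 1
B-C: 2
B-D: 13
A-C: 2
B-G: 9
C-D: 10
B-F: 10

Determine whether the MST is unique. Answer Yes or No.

Kruskal's algorithm — process edges by increasing weight (ties by edge label):
A-E (1): add. Components now {A,E} {B} {C} {D} {F} {G}
A-C (2): add. Components now {A,C,E} {B} {D} {F} {G}
B-C (2): add. Components now {A,B,C,E} {D} {F} {G}
A-D (4): add. Components now {A,B,C,D,E} {F} {G}
A-F (7): add. Components now {A,B,C,D,E,F} {G}
D-F (7): skip — D and F already connected.
B-G (9): add. Components now {A,B,C,D,E,F,G}
Non-tree edge D-F has weight 7, equal to the heaviest edge on its tree cycle — swapping gives another MST of the same weight. Not unique.

No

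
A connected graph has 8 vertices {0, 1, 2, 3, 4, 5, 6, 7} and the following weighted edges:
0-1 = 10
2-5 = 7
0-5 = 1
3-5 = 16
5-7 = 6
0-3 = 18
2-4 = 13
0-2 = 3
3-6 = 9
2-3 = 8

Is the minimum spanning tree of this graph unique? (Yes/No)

Yes

Sort edges by weight, then run Kruskal:
0-5 (1): add — endpoints in different components.
0-2 (3): add — endpoints in different components.
5-7 (6): add — endpoints in different components.
2-5 (7): skip — 2 and 5 already connected.
2-3 (8): add — endpoints in different components.
3-6 (9): add — endpoints in different components.
0-1 (10): add — endpoints in different components.
2-4 (13): add — endpoints in different components.
Every non-tree edge has weight strictly greater than the heaviest edge on the tree path between its endpoints, so the MST is unique.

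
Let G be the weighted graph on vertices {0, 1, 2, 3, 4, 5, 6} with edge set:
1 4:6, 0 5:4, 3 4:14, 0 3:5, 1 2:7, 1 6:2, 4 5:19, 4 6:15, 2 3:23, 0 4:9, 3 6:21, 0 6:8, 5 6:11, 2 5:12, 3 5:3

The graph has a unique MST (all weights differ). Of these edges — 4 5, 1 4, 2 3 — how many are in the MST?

1

Sort edges by weight, then run Kruskal:
1 6 (2): add — endpoints in different components.
3 5 (3): add — endpoints in different components.
0 5 (4): add — endpoints in different components.
0 3 (5): skip — 0 and 3 already connected.
1 4 (6): add — endpoints in different components.
1 2 (7): add — endpoints in different components.
0 6 (8): add — endpoints in different components.
MST edge set: {1 6, 3 5, 0 5, 1 4, 1 2, 0 6}.
Of the listed edges, {1 4} are in the MST → 1.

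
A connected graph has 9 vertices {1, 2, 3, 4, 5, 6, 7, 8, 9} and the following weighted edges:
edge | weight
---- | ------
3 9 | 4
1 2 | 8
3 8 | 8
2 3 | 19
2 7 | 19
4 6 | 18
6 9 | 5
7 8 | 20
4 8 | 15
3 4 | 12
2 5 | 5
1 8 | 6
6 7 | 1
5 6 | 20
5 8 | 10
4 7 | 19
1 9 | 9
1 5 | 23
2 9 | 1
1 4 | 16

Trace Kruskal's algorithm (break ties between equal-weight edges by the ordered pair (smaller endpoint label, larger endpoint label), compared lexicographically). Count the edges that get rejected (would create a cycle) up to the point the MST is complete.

Kruskal's algorithm — process edges by increasing weight (ties by edge label):
2 9 (1): add — endpoints in different components.
6 7 (1): add — endpoints in different components.
3 9 (4): add — endpoints in different components.
2 5 (5): add — endpoints in different components.
6 9 (5): add — endpoints in different components.
1 8 (6): add — endpoints in different components.
1 2 (8): add — endpoints in different components.
3 8 (8): skip — 3 and 8 already connected.
1 9 (9): skip — 1 and 9 already connected.
5 8 (10): skip — 5 and 8 already connected.
3 4 (12): add — endpoints in different components.
Edges rejected before the tree was complete: 3.

3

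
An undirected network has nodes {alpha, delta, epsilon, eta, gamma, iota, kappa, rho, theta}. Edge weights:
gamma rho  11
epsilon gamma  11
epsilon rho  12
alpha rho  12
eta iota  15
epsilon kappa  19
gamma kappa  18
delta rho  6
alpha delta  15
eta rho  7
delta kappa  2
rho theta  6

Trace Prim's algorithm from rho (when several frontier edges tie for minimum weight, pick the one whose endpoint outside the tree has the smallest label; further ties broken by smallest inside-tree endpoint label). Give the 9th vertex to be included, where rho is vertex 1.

Prim, starting at rho.
Step 1: cheapest edge leaving the tree is delta rho (6); add delta.
Step 2: cheapest edge leaving the tree is delta kappa (2); add kappa.
Step 3: cheapest edge leaving the tree is rho theta (6); add theta.
Step 4: cheapest edge leaving the tree is eta rho (7); add eta.
Step 5: cheapest edge leaving the tree is gamma rho (11); add gamma.
Step 6: cheapest edge leaving the tree is epsilon gamma (11); add epsilon.
Step 7: cheapest edge leaving the tree is alpha rho (12); add alpha.
Step 8: cheapest edge leaving the tree is eta iota (15); add iota.
Vertex order: rho, delta, kappa, theta, eta, gamma, epsilon, alpha, iota. The 9th vertex is iota.

iota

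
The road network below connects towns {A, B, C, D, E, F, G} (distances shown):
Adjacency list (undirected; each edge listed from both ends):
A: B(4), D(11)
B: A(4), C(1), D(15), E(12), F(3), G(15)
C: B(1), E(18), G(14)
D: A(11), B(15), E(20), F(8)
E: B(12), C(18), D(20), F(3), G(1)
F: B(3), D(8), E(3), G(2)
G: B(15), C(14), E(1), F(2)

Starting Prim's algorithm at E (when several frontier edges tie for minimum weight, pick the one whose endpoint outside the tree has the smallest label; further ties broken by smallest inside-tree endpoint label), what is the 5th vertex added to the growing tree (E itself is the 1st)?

Grow the tree from E using Prim:
Step 1: frontier [E–G 1, E–F 3, B–E 12, C–E 18, D–E 20] → take E–G (1); add G.
Step 2: frontier [E–F 3, B–E 12, C–E 18, D–E 20, F–G 2, C–G 14, B–G 15] → take F–G (2); add F.
Step 3: frontier [B–E 12, C–E 18, D–E 20, B–F 3, D–F 8, C–G 14, B–G 15] → take B–F (3); add B.
Step 4: frontier [B–C 1, A–B 4, B–D 15, C–E 18, D–E 20, D–F 8, C–G 14] → take B–C (1); add C.
Step 5: frontier [A–B 4, B–D 15, D–E 20, D–F 8] → take A–B (4); add A.
Step 6: frontier [A–D 11, B–D 15, D–E 20, D–F 8] → take D–F (8); add D.
Vertex order: E, G, F, B, C, A, D. The 5th vertex is C.

C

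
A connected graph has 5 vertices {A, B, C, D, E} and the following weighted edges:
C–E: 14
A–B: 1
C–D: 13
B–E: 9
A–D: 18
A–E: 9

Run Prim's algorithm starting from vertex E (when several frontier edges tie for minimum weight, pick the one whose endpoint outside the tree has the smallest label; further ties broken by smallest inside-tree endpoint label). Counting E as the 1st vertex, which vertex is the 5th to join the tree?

Grow the tree from E using Prim:
Step 1: cheapest edge leaving the tree is A–E (9); add A.
Step 2: cheapest edge leaving the tree is A–B (1); add B.
Step 3: cheapest edge leaving the tree is C–E (14); add C.
Step 4: cheapest edge leaving the tree is C–D (13); add D.
Vertex order: E, A, B, C, D. The 5th vertex is D.

D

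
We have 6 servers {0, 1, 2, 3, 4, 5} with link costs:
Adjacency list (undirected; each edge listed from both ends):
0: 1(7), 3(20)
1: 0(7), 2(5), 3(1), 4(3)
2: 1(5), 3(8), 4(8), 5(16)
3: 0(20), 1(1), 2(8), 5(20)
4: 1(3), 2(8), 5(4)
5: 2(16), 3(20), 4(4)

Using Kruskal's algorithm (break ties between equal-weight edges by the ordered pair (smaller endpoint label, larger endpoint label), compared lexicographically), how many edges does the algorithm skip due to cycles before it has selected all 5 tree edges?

0

Kruskal: consider edges lightest-first.
1 3 (1): add. Components now {0} {1,3} {2} {4} {5}
1 4 (3): add. Components now {0} {1,3,4} {2} {5}
4 5 (4): add. Components now {0} {1,3,4,5} {2}
1 2 (5): add. Components now {0} {1,2,3,4,5}
0 1 (7): add. Components now {0,1,2,3,4,5}
Edges rejected before the tree was complete: 0.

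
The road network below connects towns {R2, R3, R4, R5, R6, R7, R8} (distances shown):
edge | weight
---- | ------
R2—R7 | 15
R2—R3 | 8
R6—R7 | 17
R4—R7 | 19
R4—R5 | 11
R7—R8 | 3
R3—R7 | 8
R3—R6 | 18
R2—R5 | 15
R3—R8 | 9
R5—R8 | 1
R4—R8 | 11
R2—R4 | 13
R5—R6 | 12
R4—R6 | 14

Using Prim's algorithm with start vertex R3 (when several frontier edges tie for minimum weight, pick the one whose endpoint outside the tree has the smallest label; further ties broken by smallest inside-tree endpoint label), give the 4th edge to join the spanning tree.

R5-R8

Prim's algorithm from R3:
Step 1: cheapest edge leaving the tree is R2—R3 (8); add R2.
Step 2: cheapest edge leaving the tree is R3—R7 (8); add R7.
Step 3: cheapest edge leaving the tree is R7—R8 (3); add R8.
Step 4: cheapest edge leaving the tree is R5—R8 (1); add R5.
Step 5: cheapest edge leaving the tree is R4—R5 (11); add R4.
Step 6: cheapest edge leaving the tree is R5—R6 (12); add R6.
The 4th edge added is R5—R8.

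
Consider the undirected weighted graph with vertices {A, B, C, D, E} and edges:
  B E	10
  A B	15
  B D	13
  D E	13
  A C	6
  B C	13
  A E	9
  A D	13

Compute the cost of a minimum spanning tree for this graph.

Grow the tree from D using Prim:
Step 1: frontier [A D 13, B D 13, D E 13] → take A D (13); add A.
Step 2: frontier [A C 6, A E 9, A B 15, B D 13, D E 13] → take A C (6); add C.
Step 3: frontier [A E 9, A B 15, B C 13, B D 13, D E 13] → take A E (9); add E.
Step 4: frontier [A B 15, B C 13, B D 13, B E 10] → take B E (10); add B.
MST edges: A D, A C, A E, B E; total weight 13+6+9+10 = 38.

38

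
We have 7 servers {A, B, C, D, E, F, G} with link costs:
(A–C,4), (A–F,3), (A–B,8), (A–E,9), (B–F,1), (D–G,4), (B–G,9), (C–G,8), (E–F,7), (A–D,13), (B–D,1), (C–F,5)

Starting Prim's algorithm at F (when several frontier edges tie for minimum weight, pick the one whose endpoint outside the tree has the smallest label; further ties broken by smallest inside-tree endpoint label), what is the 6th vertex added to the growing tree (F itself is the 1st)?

Grow the tree from F using Prim:
Step 1: cheapest edge leaving the tree is B–F (1); add B.
Step 2: cheapest edge leaving the tree is B–D (1); add D.
Step 3: cheapest edge leaving the tree is A–F (3); add A.
Step 4: cheapest edge leaving the tree is A–C (4); add C.
Step 5: cheapest edge leaving the tree is D–G (4); add G.
Step 6: cheapest edge leaving the tree is E–F (7); add E.
Vertex order: F, B, D, A, C, G, E. The 6th vertex is G.

G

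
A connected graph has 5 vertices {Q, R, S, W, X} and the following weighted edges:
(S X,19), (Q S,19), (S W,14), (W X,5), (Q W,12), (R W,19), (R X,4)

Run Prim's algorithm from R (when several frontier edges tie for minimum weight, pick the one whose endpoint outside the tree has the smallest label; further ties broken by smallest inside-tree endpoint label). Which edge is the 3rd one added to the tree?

Prim's algorithm from R:
Step 1: frontier [R X 4, R W 19] → take R X (4); add X.
Step 2: frontier [R W 19, W X 5, S X 19] → take W X (5); add W.
Step 3: frontier [Q W 12, S W 14, S X 19] → take Q W (12); add Q.
Step 4: frontier [Q S 19, S W 14, S X 19] → take S W (14); add S.
The 3rd edge added is Q W.

Q-W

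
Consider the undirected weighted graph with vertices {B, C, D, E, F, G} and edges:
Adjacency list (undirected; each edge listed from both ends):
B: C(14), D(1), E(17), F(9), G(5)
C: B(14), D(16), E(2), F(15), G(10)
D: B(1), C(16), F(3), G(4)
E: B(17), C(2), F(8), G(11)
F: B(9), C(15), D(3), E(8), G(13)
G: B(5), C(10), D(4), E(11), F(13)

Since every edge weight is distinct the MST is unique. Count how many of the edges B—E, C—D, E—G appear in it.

Kruskal: consider edges lightest-first.
B—D (1): add. Components now {B,D} {C} {E} {F} {G}
C—E (2): add. Components now {B,D} {C,E} {F} {G}
D—F (3): add. Components now {B,D,F} {C,E} {G}
D—G (4): add. Components now {B,D,F,G} {C,E}
B—G (5): skip — B and G already connected.
E—F (8): add. Components now {B,C,D,E,F,G}
MST edge set: {B—D, C—E, D—F, D—G, E—F}.
Of the listed edges, {} are in the MST → 0.

0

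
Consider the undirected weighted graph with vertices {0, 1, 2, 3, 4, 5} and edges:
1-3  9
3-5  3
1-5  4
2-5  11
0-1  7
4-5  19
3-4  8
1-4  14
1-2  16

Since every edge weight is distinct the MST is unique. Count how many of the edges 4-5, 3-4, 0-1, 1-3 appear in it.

2

Kruskal's algorithm — process edges by increasing weight (ties by edge label):
3-5 (3): add — endpoints in different components.
1-5 (4): add — endpoints in different components.
0-1 (7): add — endpoints in different components.
3-4 (8): add — endpoints in different components.
1-3 (9): skip — 1 and 3 already connected.
2-5 (11): add — endpoints in different components.
MST edge set: {3-5, 1-5, 0-1, 3-4, 2-5}.
Of the listed edges, {3-4, 0-1} are in the MST → 2.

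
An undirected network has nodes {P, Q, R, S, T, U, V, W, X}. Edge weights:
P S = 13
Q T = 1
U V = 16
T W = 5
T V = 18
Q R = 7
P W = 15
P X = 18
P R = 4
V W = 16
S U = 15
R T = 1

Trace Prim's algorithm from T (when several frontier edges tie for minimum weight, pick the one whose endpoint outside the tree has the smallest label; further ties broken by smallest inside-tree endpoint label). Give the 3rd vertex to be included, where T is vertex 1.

R

Grow the tree from T using Prim:
Step 1: frontier [Q T 1, R T 1, T W 5, T V 18] → take Q T (1); add Q.
Step 2: frontier [Q R 7, R T 1, T W 5, T V 18] → take R T (1); add R.
Step 3: frontier [P R 4, T W 5, T V 18] → take P R (4); add P.
Step 4: frontier [P S 13, P W 15, P X 18, T W 5, T V 18] → take T W (5); add W.
Step 5: frontier [P S 13, P X 18, T V 18, V W 16] → take P S (13); add S.
Step 6: frontier [P X 18, S U 15, T V 18, V W 16] → take S U (15); add U.
Step 7: frontier [P X 18, T V 18, U V 16, V W 16] → take U V (16); add V.
Step 8: frontier [P X 18] → take P X (18); add X.
Vertex order: T, Q, R, P, W, S, U, V, X. The 3rd vertex is R.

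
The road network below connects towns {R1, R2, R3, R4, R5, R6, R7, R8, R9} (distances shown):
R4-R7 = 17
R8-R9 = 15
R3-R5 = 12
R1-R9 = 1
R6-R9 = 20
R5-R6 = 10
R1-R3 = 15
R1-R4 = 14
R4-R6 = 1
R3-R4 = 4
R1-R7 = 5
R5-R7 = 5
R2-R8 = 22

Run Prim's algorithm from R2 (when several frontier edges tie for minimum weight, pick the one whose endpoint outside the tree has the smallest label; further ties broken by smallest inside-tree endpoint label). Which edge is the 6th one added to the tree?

R5-R6

Grow the tree from R2 using Prim:
Step 1: frontier [R2-R8 22] → take R2-R8 (22); add R8.
Step 2: frontier [R8-R9 15] → take R8-R9 (15); add R9.
Step 3: frontier [R1-R9 1, R6-R9 20] → take R1-R9 (1); add R1.
Step 4: frontier [R1-R7 5, R1-R4 14, R1-R3 15, R6-R9 20] → take R1-R7 (5); add R7.
Step 5: frontier [R1-R4 14, R1-R3 15, R5-R7 5, R4-R7 17, R6-R9 20] → take R5-R7 (5); add R5.
Step 6: frontier [R1-R4 14, R1-R3 15, R5-R6 10, R3-R5 12, R4-R7 17, R6-R9 20] → take R5-R6 (10); add R6.
Step 7: frontier [R1-R4 14, R1-R3 15, R3-R5 12, R4-R6 1, R4-R7 17] → take R4-R6 (1); add R4.
Step 8: frontier [R1-R3 15, R3-R4 4, R3-R5 12] → take R3-R4 (4); add R3.
The 6th edge added is R5-R6.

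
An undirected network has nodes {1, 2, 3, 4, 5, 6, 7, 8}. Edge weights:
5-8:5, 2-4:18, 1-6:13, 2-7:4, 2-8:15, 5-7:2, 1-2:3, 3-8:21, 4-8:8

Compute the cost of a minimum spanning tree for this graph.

56

Kruskal: consider edges lightest-first.
5-7 (2): add — endpoints in different components.
1-2 (3): add — endpoints in different components.
2-7 (4): add — endpoints in different components.
5-8 (5): add — endpoints in different components.
4-8 (8): add — endpoints in different components.
1-6 (13): add — endpoints in different components.
2-8 (15): skip — 2 and 8 already connected.
2-4 (18): skip — 2 and 4 already connected.
3-8 (21): add — endpoints in different components.
MST edges: 5-7, 1-2, 2-7, 5-8, 4-8, 1-6, 3-8; total weight 2+3+4+5+8+13+21 = 56.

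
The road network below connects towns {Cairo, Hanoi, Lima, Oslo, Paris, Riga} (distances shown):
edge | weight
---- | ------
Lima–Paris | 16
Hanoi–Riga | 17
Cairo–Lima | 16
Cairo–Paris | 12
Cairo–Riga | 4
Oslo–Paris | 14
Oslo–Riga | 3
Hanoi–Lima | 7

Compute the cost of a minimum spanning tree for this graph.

Kruskal's algorithm — process edges by increasing weight (ties by edge label):
Oslo–Riga (3): add — endpoints in different components.
Cairo–Riga (4): add — endpoints in different components.
Hanoi–Lima (7): add — endpoints in different components.
Cairo–Paris (12): add — endpoints in different components.
Oslo–Paris (14): skip — Oslo and Paris already connected.
Cairo–Lima (16): add — endpoints in different components.
MST edges: Oslo–Riga, Cairo–Riga, Hanoi–Lima, Cairo–Paris, Cairo–Lima; total weight 3+4+7+12+16 = 42.

42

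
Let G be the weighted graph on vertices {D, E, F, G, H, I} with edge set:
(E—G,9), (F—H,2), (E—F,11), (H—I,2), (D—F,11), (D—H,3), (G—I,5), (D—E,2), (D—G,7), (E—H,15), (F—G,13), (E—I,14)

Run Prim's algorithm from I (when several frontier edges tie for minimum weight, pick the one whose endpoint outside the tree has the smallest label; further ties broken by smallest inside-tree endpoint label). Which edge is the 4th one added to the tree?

Prim's algorithm from I:
Step 1: frontier [H—I 2, G—I 5, E—I 14] → take H—I (2); add H.
Step 2: frontier [F—H 2, D—H 3, E—H 15, G—I 5, E—I 14] → take F—H (2); add F.
Step 3: frontier [D—F 11, E—F 11, F—G 13, D—H 3, E—H 15, G—I 5, E—I 14] → take D—H (3); add D.
Step 4: frontier [D—E 2, D—G 7, E—F 11, F—G 13, E—H 15, G—I 5, E—I 14] → take D—E (2); add E.
Step 5: frontier [D—G 7, E—G 9, F—G 13, G—I 5] → take G—I (5); add G.
The 4th edge added is D—E.

D-E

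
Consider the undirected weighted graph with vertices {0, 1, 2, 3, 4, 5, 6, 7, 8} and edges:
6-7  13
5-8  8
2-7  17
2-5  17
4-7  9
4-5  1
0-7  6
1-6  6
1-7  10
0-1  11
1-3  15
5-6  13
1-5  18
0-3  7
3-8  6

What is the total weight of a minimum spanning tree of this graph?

Prim, starting at 3.
Step 1: cheapest edge leaving the tree is 3-8 (6); add 8.
Step 2: cheapest edge leaving the tree is 0-3 (7); add 0.
Step 3: cheapest edge leaving the tree is 0-7 (6); add 7.
Step 4: cheapest edge leaving the tree is 5-8 (8); add 5.
Step 5: cheapest edge leaving the tree is 4-5 (1); add 4.
Step 6: cheapest edge leaving the tree is 1-7 (10); add 1.
Step 7: cheapest edge leaving the tree is 1-6 (6); add 6.
Step 8: cheapest edge leaving the tree is 2-5 (17); add 2.
MST edges: 3-8, 0-3, 0-7, 5-8, 4-5, 1-7, 1-6, 2-5; total weight 6+7+6+8+1+10+6+17 = 61.

61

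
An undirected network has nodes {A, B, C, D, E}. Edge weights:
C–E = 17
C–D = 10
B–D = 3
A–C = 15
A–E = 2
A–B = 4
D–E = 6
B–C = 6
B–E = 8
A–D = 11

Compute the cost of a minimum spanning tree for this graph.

Sort edges by weight, then run Kruskal:
A–E (2): add. Components now {A,E} {B} {C} {D}
B–D (3): add. Components now {A,E} {B,D} {C}
A–B (4): add. Components now {A,B,D,E} {C}
B–C (6): add. Components now {A,B,C,D,E}
MST edges: A–E, B–D, A–B, B–C; total weight 2+3+4+6 = 15.

15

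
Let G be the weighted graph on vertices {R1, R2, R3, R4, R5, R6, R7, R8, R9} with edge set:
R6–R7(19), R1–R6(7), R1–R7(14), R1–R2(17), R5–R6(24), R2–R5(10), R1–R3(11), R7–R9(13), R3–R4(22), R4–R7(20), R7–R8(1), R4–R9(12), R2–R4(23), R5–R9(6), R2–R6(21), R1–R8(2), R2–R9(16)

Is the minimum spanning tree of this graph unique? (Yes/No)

Yes

Sort edges by weight, then run Kruskal:
R7–R8 (1): add — endpoints in different components.
R1–R8 (2): add — endpoints in different components.
R5–R9 (6): add — endpoints in different components.
R1–R6 (7): add — endpoints in different components.
R2–R5 (10): add — endpoints in different components.
R1–R3 (11): add — endpoints in different components.
R4–R9 (12): add — endpoints in different components.
R7–R9 (13): add — endpoints in different components.
Every non-tree edge has weight strictly greater than the heaviest edge on the tree path between its endpoints, so the MST is unique.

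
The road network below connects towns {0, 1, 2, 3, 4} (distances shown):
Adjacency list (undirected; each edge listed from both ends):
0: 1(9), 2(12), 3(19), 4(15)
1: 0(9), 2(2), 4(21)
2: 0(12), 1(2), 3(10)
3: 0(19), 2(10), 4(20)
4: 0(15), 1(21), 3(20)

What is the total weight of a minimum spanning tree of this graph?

Kruskal's algorithm — process edges by increasing weight (ties by edge label):
1 2 (2): add — endpoints in different components.
0 1 (9): add — endpoints in different components.
2 3 (10): add — endpoints in different components.
0 2 (12): skip — 0 and 2 already connected.
0 4 (15): add — endpoints in different components.
MST edges: 1 2, 0 1, 2 3, 0 4; total weight 2+9+10+15 = 36.

36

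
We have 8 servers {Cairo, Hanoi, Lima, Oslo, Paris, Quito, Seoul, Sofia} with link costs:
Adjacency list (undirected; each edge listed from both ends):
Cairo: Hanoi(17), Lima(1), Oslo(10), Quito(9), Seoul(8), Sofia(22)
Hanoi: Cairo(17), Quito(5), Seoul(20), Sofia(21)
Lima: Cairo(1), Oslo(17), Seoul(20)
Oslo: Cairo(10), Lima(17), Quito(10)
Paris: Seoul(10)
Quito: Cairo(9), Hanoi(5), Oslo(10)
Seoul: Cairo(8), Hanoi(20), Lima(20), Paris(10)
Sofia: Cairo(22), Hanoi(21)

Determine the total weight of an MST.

64

Prim's algorithm from Oslo:
Step 1: cheapest edge leaving the tree is Cairo Oslo (10); add Cairo.
Step 2: cheapest edge leaving the tree is Cairo Lima (1); add Lima.
Step 3: cheapest edge leaving the tree is Cairo Seoul (8); add Seoul.
Step 4: cheapest edge leaving the tree is Cairo Quito (9); add Quito.
Step 5: cheapest edge leaving the tree is Hanoi Quito (5); add Hanoi.
Step 6: cheapest edge leaving the tree is Paris Seoul (10); add Paris.
Step 7: cheapest edge leaving the tree is Hanoi Sofia (21); add Sofia.
MST edges: Cairo Oslo, Cairo Lima, Cairo Seoul, Cairo Quito, Hanoi Quito, Paris Seoul, Hanoi Sofia; total weight 10+1+8+9+5+10+21 = 64.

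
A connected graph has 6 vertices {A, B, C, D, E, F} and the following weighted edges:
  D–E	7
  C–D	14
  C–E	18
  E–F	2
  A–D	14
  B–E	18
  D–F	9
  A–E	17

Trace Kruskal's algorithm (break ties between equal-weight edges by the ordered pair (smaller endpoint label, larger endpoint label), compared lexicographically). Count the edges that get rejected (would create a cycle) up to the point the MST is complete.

Kruskal's algorithm — process edges by increasing weight (ties by edge label):
E–F (2): add. Components now {A} {B} {C} {D} {E,F}
D–E (7): add. Components now {A} {B} {C} {D,E,F}
D–F (9): skip — D and F already connected.
A–D (14): add. Components now {A,D,E,F} {B} {C}
C–D (14): add. Components now {A,C,D,E,F} {B}
A–E (17): skip — A and E already connected.
B–E (18): add. Components now {A,B,C,D,E,F}
Edges rejected before the tree was complete: 2.

2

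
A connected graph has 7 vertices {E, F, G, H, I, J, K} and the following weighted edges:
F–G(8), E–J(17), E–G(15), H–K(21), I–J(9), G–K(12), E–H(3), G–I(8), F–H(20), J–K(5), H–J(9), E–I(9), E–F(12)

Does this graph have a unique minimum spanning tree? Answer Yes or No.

No

Kruskal's algorithm — process edges by increasing weight (ties by edge label):
E–H (3): add. Components now {E,H} {F} {G} {I} {J} {K}
J–K (5): add. Components now {E,H} {F} {G} {I} {J,K}
F–G (8): add. Components now {E,H} {F,G} {I} {J,K}
G–I (8): add. Components now {E,H} {F,G,I} {J,K}
E–I (9): add. Components now {E,F,G,H,I} {J,K}
H–J (9): add. Components now {E,F,G,H,I,J,K}
Non-tree edge I–J has weight 9, equal to the heaviest edge on its tree cycle — swapping gives another MST of the same weight. Not unique.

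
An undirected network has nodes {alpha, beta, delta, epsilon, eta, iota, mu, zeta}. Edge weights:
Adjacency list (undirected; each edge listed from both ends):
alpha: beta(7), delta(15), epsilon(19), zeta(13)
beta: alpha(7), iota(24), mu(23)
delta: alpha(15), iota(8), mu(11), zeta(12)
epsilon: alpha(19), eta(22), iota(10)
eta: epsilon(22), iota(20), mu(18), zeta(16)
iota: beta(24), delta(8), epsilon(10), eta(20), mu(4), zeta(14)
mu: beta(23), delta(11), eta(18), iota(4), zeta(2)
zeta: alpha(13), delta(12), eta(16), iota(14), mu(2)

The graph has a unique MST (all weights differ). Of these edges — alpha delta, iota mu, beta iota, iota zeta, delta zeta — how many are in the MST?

1

Kruskal: consider edges lightest-first.
mu zeta (2): add — endpoints in different components.
iota mu (4): add — endpoints in different components.
alpha beta (7): add — endpoints in different components.
delta iota (8): add — endpoints in different components.
epsilon iota (10): add — endpoints in different components.
delta mu (11): skip — mu and delta already connected.
delta zeta (12): skip — delta and zeta already connected.
alpha zeta (13): add — endpoints in different components.
iota zeta (14): skip — iota and zeta already connected.
alpha delta (15): skip — alpha and delta already connected.
eta zeta (16): add — endpoints in different components.
MST edge set: {mu zeta, iota mu, alpha beta, delta iota, epsilon iota, alpha zeta, eta zeta}.
Of the listed edges, {iota mu} are in the MST → 1.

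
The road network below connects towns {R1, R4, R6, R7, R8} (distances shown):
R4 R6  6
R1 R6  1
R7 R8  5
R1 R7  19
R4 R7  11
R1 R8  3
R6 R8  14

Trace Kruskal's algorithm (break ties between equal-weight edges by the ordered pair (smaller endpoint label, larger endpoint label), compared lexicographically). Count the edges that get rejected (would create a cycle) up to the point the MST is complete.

Sort edges by weight, then run Kruskal:
R1 R6 (1): add. Components now {R4} {R7} {R1,R6} {R8}
R1 R8 (3): add. Components now {R4} {R7} {R1,R6,R8}
R7 R8 (5): add. Components now {R4} {R1,R6,R7,R8}
R4 R6 (6): add. Components now {R1,R4,R6,R7,R8}
Edges rejected before the tree was complete: 0.

0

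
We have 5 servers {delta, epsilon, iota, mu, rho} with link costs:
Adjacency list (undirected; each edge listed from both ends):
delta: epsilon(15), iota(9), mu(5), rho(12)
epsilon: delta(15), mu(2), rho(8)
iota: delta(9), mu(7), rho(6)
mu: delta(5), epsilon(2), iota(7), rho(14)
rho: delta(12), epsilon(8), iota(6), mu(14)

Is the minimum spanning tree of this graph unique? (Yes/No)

Yes

Sort edges by weight, then run Kruskal:
epsilon—mu (2): add — endpoints in different components.
delta—mu (5): add — endpoints in different components.
iota—rho (6): add — endpoints in different components.
iota—mu (7): add — endpoints in different components.
Every non-tree edge has weight strictly greater than the heaviest edge on the tree path between its endpoints, so the MST is unique.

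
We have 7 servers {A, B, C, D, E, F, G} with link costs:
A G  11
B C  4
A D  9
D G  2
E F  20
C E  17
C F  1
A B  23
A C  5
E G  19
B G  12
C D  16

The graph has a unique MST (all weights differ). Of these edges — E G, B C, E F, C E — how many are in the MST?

2

Kruskal: consider edges lightest-first.
C F (1): add — endpoints in different components.
D G (2): add — endpoints in different components.
B C (4): add — endpoints in different components.
A C (5): add — endpoints in different components.
A D (9): add — endpoints in different components.
A G (11): skip — A and G already connected.
B G (12): skip — B and G already connected.
C D (16): skip — C and D already connected.
C E (17): add — endpoints in different components.
MST edge set: {C F, D G, B C, A C, A D, C E}.
Of the listed edges, {B C, C E} are in the MST → 2.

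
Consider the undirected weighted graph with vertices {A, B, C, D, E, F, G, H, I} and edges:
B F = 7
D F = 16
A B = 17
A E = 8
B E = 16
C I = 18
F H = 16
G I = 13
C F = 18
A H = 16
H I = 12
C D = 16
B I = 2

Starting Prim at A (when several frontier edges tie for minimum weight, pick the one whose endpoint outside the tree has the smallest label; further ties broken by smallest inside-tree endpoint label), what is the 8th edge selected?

C-D

Grow the tree from A using Prim:
Step 1: frontier [A E 8, A H 16, A B 17] → take A E (8); add E.
Step 2: frontier [A H 16, A B 17, B E 16] → take B E (16); add B.
Step 3: frontier [A H 16, B I 2, B F 7] → take B I (2); add I.
Step 4: frontier [A H 16, B F 7, H I 12, G I 13, C I 18] → take B F (7); add F.
Step 5: frontier [A H 16, D F 16, F H 16, C F 18, H I 12, G I 13, C I 18] → take H I (12); add H.
Step 6: frontier [D F 16, C F 18, G I 13, C I 18] → take G I (13); add G.
Step 7: frontier [D F 16, C F 18, C I 18] → take D F (16); add D.
Step 8: frontier [C D 16, C F 18, C I 18] → take C D (16); add C.
The 8th edge added is C D.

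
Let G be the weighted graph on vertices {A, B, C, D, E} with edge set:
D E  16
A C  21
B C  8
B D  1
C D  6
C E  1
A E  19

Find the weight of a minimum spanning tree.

27

Grow the tree from D using Prim:
Step 1: cheapest edge leaving the tree is B D (1); add B.
Step 2: cheapest edge leaving the tree is C D (6); add C.
Step 3: cheapest edge leaving the tree is C E (1); add E.
Step 4: cheapest edge leaving the tree is A E (19); add A.
MST edges: B D, C D, C E, A E; total weight 1+6+1+19 = 27.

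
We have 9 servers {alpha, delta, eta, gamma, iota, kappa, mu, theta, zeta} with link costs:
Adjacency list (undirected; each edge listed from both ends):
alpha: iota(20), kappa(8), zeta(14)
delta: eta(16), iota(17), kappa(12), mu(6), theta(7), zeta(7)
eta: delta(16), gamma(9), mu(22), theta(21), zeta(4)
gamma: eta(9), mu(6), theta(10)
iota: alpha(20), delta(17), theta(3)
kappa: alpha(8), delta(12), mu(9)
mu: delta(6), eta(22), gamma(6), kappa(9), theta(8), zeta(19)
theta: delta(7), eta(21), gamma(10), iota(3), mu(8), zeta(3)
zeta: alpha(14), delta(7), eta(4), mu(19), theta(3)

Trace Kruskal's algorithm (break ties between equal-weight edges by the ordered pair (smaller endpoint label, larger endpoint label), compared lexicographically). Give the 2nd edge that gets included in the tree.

theta-zeta

Kruskal's algorithm — process edges by increasing weight (ties by edge label):
iota–theta (3): add — endpoints in different components.
theta–zeta (3): add — endpoints in different components.
eta–zeta (4): add — endpoints in different components.
delta–mu (6): add — endpoints in different components.
gamma–mu (6): add — endpoints in different components.
delta–theta (7): add — endpoints in different components.
delta–zeta (7): skip — delta and zeta already connected.
alpha–kappa (8): add — endpoints in different components.
mu–theta (8): skip — theta and mu already connected.
eta–gamma (9): skip — eta and gamma already connected.
kappa–mu (9): add — endpoints in different components.
The 2nd edge added is theta–zeta.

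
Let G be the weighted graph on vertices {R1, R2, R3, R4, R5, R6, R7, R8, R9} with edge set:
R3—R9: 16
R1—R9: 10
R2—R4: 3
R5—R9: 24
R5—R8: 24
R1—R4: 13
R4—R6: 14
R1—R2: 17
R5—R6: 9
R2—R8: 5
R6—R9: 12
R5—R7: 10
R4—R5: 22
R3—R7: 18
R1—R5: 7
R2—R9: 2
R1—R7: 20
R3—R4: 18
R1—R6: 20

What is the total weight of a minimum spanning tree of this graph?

Grow the tree from R2 using Prim:
Step 1: cheapest edge leaving the tree is R2—R9 (2); add R9.
Step 2: cheapest edge leaving the tree is R2—R4 (3); add R4.
Step 3: cheapest edge leaving the tree is R2—R8 (5); add R8.
Step 4: cheapest edge leaving the tree is R1—R9 (10); add R1.
Step 5: cheapest edge leaving the tree is R1—R5 (7); add R5.
Step 6: cheapest edge leaving the tree is R5—R6 (9); add R6.
Step 7: cheapest edge leaving the tree is R5—R7 (10); add R7.
Step 8: cheapest edge leaving the tree is R3—R9 (16); add R3.
MST edges: R2—R9, R2—R4, R2—R8, R1—R9, R1—R5, R5—R6, R5—R7, R3—R9; total weight 2+3+5+10+7+9+10+16 = 62.

62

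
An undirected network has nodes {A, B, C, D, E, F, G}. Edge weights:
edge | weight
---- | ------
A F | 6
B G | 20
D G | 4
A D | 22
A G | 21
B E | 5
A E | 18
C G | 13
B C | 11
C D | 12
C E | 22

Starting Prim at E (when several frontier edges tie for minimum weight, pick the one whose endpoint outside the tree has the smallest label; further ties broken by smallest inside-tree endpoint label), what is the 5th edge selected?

Grow the tree from E using Prim:
Step 1: frontier [B E 5, A E 18, C E 22] → take B E (5); add B.
Step 2: frontier [B C 11, B G 20, A E 18, C E 22] → take B C (11); add C.
Step 3: frontier [B G 20, C D 12, C G 13, A E 18] → take C D (12); add D.
Step 4: frontier [B G 20, C G 13, D G 4, A D 22, A E 18] → take D G (4); add G.
Step 5: frontier [A D 22, A E 18, A G 21] → take A E (18); add A.
Step 6: frontier [A F 6] → take A F (6); add F.
The 5th edge added is A E.

A-E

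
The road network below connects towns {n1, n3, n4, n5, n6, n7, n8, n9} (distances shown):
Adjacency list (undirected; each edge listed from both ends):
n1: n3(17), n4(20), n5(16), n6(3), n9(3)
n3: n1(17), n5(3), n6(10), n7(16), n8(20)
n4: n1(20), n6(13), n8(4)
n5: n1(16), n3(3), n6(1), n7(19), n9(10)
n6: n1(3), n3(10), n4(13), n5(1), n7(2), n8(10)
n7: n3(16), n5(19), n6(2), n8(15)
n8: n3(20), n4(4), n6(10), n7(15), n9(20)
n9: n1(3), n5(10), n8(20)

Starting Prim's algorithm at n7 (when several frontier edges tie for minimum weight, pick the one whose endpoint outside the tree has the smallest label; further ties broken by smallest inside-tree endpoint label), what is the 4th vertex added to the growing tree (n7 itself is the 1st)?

n1

Prim's algorithm from n7:
Step 1: cheapest edge leaving the tree is n6—n7 (2); add n6.
Step 2: cheapest edge leaving the tree is n5—n6 (1); add n5.
Step 3: cheapest edge leaving the tree is n1—n6 (3); add n1.
Step 4: cheapest edge leaving the tree is n3—n5 (3); add n3.
Step 5: cheapest edge leaving the tree is n1—n9 (3); add n9.
Step 6: cheapest edge leaving the tree is n6—n8 (10); add n8.
Step 7: cheapest edge leaving the tree is n4—n8 (4); add n4.
Vertex order: n7, n6, n5, n1, n3, n9, n8, n4. The 4th vertex is n1.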